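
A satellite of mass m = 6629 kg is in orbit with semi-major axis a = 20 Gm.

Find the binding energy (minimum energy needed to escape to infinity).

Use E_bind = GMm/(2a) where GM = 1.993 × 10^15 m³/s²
a = 20 Gm = 2 × 10^10 m
GM = 1.993 × 10^15 m³/s²
m = 6629 kg
GMm = 1.993 × 10^15 × 6629 = 1.32116 × 10^19 m³·kg/s²
2a = 4 × 10^10 m
E_bind = GMm/(2a) = 3.3029 × 10^8 J ≈ 330.3 MJ

Final answer: 330.3 MJ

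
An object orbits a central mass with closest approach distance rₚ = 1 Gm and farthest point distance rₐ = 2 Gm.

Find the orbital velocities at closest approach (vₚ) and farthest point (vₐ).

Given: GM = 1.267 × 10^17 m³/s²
rₚ = 1 Gm = 1 × 10^9 m
rₐ = 2 Gm = 2 × 10^9 m
GM = 1.267 × 10^17 m³/s²
a = (rₚ + rₐ)/2 = 1.5 × 10^9 m
Vis-viva: v² = GM (2/r − 1/a)
vₚ² = 1.267 × 10^17 × (2 × 10^-9 − 6.66667 × 10^-10) = 1.68933 × 10^8 m²/s²
vₚ = 12997.4 m/s ≈ 13 km/s
vₐ² = 1.267 × 10^17 × (1 × 10^-9 − 6.66667 × 10^-10) = 4.22333 × 10^7 m²/s²
vₐ = 6498.72 m/s ≈ 6.499 km/s

Final answer: vₚ = 13 km/s, vₐ = 6.499 km/s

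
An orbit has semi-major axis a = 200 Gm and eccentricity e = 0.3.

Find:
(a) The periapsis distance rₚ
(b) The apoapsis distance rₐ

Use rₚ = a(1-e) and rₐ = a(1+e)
a = 200 Gm = 2 × 10^11 m
e = 0.3:  1 − e = 0.7,  1 + e = 1.3
(a) rₚ = a(1 − e) = 2 × 10^11 m × 0.7 = 1.4 × 10^11 m ≈ 140 Gm
(b) rₐ = a(1 + e) = 2 × 10^11 m × 1.3 = 2.6 × 10^11 m ≈ 260 Gm

Final answer:
(a) rₚ = 140 Gm
(b) rₐ = 260 Gm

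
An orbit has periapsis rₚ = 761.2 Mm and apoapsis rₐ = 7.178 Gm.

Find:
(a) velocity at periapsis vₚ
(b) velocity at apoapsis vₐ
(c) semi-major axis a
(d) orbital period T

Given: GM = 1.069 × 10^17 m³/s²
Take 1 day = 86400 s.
rₚ = 761.2 Mm = 7.612 × 10^8 m
rₐ = 7.178 Gm = 7.178 × 10^9 m
GM = 1.069 × 10^17 m³/s²
a = (rₚ + rₐ)/2 = 3.9696 × 10^9 m
e = (rₐ − rₚ)/(rₐ + rₚ) = (6.4168 × 10^9) / (7.9392 × 10^9) = 0.808243
(a) vₚ² = GM (2/rₚ − 1/a) = 1.069 × 10^17 × (2.62743 × 10^-9 − 2.51915 × 10^-10) = 2.53943 × 10^8 m²/s²;  vₚ = 15935.6 m/s ≈ 15.94 km/s
(b) vₐ² = GM (2/rₐ − 1/a) = 1.069 × 10^17 × (2.78629 × 10^-10 − 2.51915 × 10^-10) = 2.85579 × 10^6 m²/s²;  vₐ = 1689.91 m/s ≈ 1.69 km/s
(c) a = 3.9696 × 10^9 m ≈ 3.97 Gm
(d) a³ = 6.25519 × 10^28 m³;  T = 2π √(a³/GM) = 2π × 764947 s = 4.8063 × 10^6 s ≈ 55.63 days

Final answer:
(a) velocity at periapsis vₚ = 15.94 km/s
(b) velocity at apoapsis vₐ = 1.69 km/s
(c) semi-major axis a = 3.97 Gm
(d) orbital period T = 55.63 days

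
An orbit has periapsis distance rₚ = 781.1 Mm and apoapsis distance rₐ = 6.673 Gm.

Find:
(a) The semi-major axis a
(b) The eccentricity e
rₚ = 781.1 Mm = 7.811 × 10^8 m
rₐ = 6.673 Gm = 6.673 × 10^9 m
(a) a = (rₚ + rₐ)/2 = 3.72705 × 10^9 m ≈ 3.727 Gm
(b) e = (rₐ − rₚ)/(rₐ + rₚ) = (5.8919 × 10^9) / (7.4541 × 10^9) = 0.790424

Final answer:
(a) a = 3.727 Gm
(b) e = 0.7904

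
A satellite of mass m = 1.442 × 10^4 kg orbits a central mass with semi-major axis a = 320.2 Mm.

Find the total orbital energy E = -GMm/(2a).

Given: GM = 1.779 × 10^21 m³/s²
a = 320.2 Mm = 3.202 × 10^8 m
GM = 1.779 × 10^21 m³/s²
2a = 6.404 × 10^8 m
GMm = 1.779 × 10^21 × 14420 = 2.56532 × 10^25 m³·kg/s²
E = −GMm/(2a) = -4.00581 × 10^16 J ≈ -40.06 PJ

Final answer: -40.06 PJ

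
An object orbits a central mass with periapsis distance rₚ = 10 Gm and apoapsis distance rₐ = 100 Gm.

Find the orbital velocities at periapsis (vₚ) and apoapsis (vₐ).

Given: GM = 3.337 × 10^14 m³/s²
rₚ = 10 Gm = 1 × 10^10 m
rₐ = 100 Gm = 1 × 10^11 m
GM = 3.337 × 10^14 m³/s²
a = (rₚ + rₐ)/2 = 5.5 × 10^10 m
Vis-viva: v² = GM (2/r − 1/a)
vₚ² = 3.337 × 10^14 × (2 × 10^-10 − 1.81818 × 10^-11) = 60672.7 m²/s²
vₚ = 246.318 m/s ≈ 246.3 m/s
vₐ² = 3.337 × 10^14 × (2 × 10^-11 − 1.81818 × 10^-11) = 606.727 m²/s²
vₐ = 24.6318 m/s ≈ 24.63 m/s

Final answer: vₚ = 246.3 m/s, vₐ = 24.63 m/s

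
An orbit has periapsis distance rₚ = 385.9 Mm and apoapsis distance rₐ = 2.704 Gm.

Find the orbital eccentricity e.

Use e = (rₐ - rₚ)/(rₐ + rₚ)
rₚ = 385.9 Mm = 3.859 × 10^8 m
rₐ = 2.704 Gm = 2.704 × 10^9 m
rₐ − rₚ = 2.3181 × 10^9 m
rₐ + rₚ = 3.0899 × 10^9 m
e = (rₐ − rₚ)/(rₐ + rₚ) = 0.750218

Final answer: e = 0.7502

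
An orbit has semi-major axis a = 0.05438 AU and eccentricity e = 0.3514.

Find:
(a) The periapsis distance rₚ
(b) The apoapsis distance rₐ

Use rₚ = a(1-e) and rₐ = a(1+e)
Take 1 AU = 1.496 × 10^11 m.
a = 0.05438 AU = 8.13525 × 10^9 m
e = 0.3514:  1 − e = 0.6486,  1 + e = 1.3514
(a) rₚ = a(1 − e) = 8.13525 × 10^9 m × 0.6486 = 5.27652 × 10^9 m ≈ 0.03527 AU
(b) rₐ = a(1 + e) = 8.13525 × 10^9 m × 1.3514 = 1.0994 × 10^10 m ≈ 0.07349 AU

Final answer:
(a) rₚ = 0.03527 AU
(b) rₐ = 0.07349 AU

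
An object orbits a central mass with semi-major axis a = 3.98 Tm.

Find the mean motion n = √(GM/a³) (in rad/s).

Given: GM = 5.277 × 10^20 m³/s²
a = 3.98 Tm = 3.98 × 10^12 m
GM = 5.277 × 10^20 m³/s²
a³ = 6.30448 × 10^37 m³
GM/a³ = (5.277 × 10^20) / (6.30448 × 10^37) = 8.37024 × 10^-18 s⁻²
n = √(GM/a³) = 2.89314 × 10^-9 rad/s ≈ 2.893 × 10^-9 rad/s

Final answer: n = 2.893 × 10^-9 rad/s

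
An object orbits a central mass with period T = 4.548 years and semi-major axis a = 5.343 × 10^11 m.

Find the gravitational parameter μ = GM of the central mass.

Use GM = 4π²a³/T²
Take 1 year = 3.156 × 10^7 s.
T = 4.548 years = 1.43535 × 10^8 s
a = 5.343 × 10^11 m
a³ = 1.5253 × 10^35 m³
T² = 2.06023 × 10^16 s²
GM = 4π² × (1.5253 × 10^35) / (2.06023 × 10^16) = 2.92281 × 10^20 m³/s²
GM ≈ 2.923 × 10^20 m³/s²

Final answer: GM = 2.923 × 10^20 m³/s²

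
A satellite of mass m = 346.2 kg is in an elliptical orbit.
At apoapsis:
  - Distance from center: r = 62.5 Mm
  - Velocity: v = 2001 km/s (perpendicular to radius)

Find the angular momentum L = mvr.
r = 62.5 Mm = 6.25 × 10^7 m
v = 2001 km/s = 2.001 × 10^6 m/s
vr = 2.001 × 10^6 × 6.25 × 10^7 = 1.25062 × 10^14 m²/s
L = m × vr = 346.2 × 1.25062 × 10^14 = 4.32966 × 10^16 kg·m²/s ≈ 4.33 × 10^16 kg·m²/s

Final answer: L = 4.33 × 10^16 kg·m²/s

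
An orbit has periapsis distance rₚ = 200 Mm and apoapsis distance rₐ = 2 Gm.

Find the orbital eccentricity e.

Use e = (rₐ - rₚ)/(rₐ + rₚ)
rₚ = 200 Mm = 2 × 10^8 m
rₐ = 2 Gm = 2 × 10^9 m
rₐ − rₚ = 1.8 × 10^9 m
rₐ + rₚ = 2.2 × 10^9 m
e = (rₐ − rₚ)/(rₐ + rₚ) = 0.818182

Final answer: e = 0.8182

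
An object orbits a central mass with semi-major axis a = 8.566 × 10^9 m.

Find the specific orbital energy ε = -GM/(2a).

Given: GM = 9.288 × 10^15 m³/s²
a = 8.566 × 10^9 m
GM = 9.288 × 10^15 m³/s²
2a = 1.7132 × 10^10 m
ε = −GM/(2a) = -542143 J/kg ≈ -542.1 kJ/kg

Final answer: -542.1 kJ/kg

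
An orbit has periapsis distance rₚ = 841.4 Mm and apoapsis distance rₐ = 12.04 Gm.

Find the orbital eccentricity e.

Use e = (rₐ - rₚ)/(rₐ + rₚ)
rₚ = 841.4 Mm = 8.414 × 10^8 m
rₐ = 12.04 Gm = 1.204 × 10^10 m
rₐ − rₚ = 1.11986 × 10^10 m
rₐ + rₚ = 1.28814 × 10^10 m
e = (rₐ − rₚ)/(rₐ + rₚ) = 0.869362

Final answer: e = 0.8694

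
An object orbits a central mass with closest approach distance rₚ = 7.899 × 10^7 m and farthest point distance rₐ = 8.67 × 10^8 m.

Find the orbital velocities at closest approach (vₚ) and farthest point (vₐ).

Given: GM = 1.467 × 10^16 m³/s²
rₚ = 7.899 × 10^7 m
rₐ = 8.67 × 10^8 m
GM = 1.467 × 10^16 m³/s²
a = (rₚ + rₐ)/2 = 4.72995 × 10^8 m
Vis-viva: v² = GM (2/r − 1/a)
vₚ² = 1.467 × 10^16 × (2.53197 × 10^-8 − 2.11419 × 10^-9) = 3.40424 × 10^8 m²/s²
vₚ = 18450.6 m/s ≈ 18.45 km/s
vₐ² = 1.467 × 10^16 × (2.30681 × 10^-9 − 2.11419 × 10^-9) = 2.8257 × 10^6 m²/s²
vₐ = 1680.98 m/s ≈ 1.681 km/s

Final answer: vₚ = 18.45 km/s, vₐ = 1.681 km/s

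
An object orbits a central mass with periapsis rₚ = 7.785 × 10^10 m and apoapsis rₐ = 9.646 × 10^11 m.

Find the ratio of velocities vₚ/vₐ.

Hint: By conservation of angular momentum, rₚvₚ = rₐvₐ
rₚ = 7.785 × 10^10 m
rₐ = 9.646 × 10^11 m
rₚvₚ = rₐvₐ  ⇒  vₚ/vₐ = rₐ/rₚ
vₚ/vₐ = (9.646 × 10^11) / (7.785 × 10^10) = 12.3905

Final answer: vₚ/vₐ = 12.39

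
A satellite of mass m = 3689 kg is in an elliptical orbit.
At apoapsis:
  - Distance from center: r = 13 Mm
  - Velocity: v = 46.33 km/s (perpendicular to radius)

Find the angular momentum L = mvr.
r = 13 Mm = 1.3 × 10^7 m
v = 46.33 km/s = 46330 m/s
vr = 46330 × 1.3 × 10^7 = 6.0229 × 10^11 m²/s
L = m × vr = 3689 × 6.0229 × 10^11 = 2.22185 × 10^15 kg·m²/s ≈ 2.222 × 10^15 kg·m²/s

Final answer: L = 2.222 × 10^15 kg·m²/s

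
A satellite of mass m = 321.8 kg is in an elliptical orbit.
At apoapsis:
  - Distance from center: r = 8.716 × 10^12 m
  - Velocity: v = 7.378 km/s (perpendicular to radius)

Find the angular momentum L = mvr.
r = 8.716 × 10^12 m
v = 7.378 km/s = 7378 m/s
vr = 7378 × 8.716 × 10^12 = 6.43066 × 10^16 m²/s
L = m × vr = 321.8 × 6.43066 × 10^16 = 2.06939 × 10^19 kg·m²/s ≈ 2.069 × 10^19 kg·m²/s

Final answer: L = 2.069 × 10^19 kg·m²/s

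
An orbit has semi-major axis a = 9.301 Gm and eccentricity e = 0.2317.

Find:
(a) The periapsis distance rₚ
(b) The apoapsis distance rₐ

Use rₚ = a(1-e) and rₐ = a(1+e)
a = 9.301 Gm = 9.301 × 10^9 m
e = 0.2317:  1 − e = 0.7683,  1 + e = 1.2317
(a) rₚ = a(1 − e) = 9.301 × 10^9 m × 0.7683 = 7.14596 × 10^9 m ≈ 7.146 Gm
(b) rₐ = a(1 + e) = 9.301 × 10^9 m × 1.2317 = 1.1456 × 10^10 m ≈ 11.46 Gm

Final answer:
(a) rₚ = 7.146 Gm
(b) rₐ = 11.46 Gm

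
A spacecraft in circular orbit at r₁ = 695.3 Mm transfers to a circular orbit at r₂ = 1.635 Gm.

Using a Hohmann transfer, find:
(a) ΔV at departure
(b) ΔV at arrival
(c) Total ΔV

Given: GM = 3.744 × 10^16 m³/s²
r₁ = 695.3 Mm = 6.953 × 10^8 m
r₂ = 1.635 Gm = 1.635 × 10^9 m
GM = 3.744 × 10^16 m³/s²
Transfer ellipse: a_t = (r₁ + r₂)/2 = 1.16515 × 10^9 m
Circular speed at r₁: v₁ = √(GM/r₁) = 7338.07 m/s
Transfer speed at r₁ (periapsis): v₁ₜ = √(GM(2/r₁ − 1/a_t)) = 8692.6 m/s
(a) ΔV₁ = v₁ₜ − v₁ = 1354.53 m/s ≈ 1.355 km/s
Circular speed at r₂: v₂ = √(GM/r₂) = 4785.3 m/s
Transfer speed at r₂ (apoapsis): v₂ₜ = √(GM(2/r₂ − 1/a_t)) = 3696.62 m/s
(b) ΔV₂ = v₂ − v₂ₜ = 1088.68 m/s ≈ 1.089 km/s
(c) ΔV_total = ΔV₁ + ΔV₂ = 2443.22 m/s ≈ 2.443 km/s

Final answer:
(a) ΔV₁ = 1.355 km/s
(b) ΔV₂ = 1.089 km/s
(c) ΔV_total = 2.443 km/s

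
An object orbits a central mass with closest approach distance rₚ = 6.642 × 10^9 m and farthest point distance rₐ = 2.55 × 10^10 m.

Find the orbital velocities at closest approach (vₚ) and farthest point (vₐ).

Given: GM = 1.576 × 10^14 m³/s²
rₚ = 6.642 × 10^9 m
rₐ = 2.55 × 10^10 m
GM = 1.576 × 10^14 m³/s²
a = (rₚ + rₐ)/2 = 1.6071 × 10^10 m
Vis-viva: v² = GM (2/r − 1/a)
vₚ² = 1.576 × 10^14 × (3.01114 × 10^-10 − 6.22239 × 10^-11) = 37649.1 m²/s²
vₚ = 194.034 m/s ≈ 194 m/s
vₐ² = 1.576 × 10^14 × (7.84314 × 10^-11 − 6.22239 × 10^-11) = 2554.3 m²/s²
vₐ = 50.5401 m/s ≈ 50.54 m/s

Final answer: vₚ = 194 m/s, vₐ = 50.54 m/s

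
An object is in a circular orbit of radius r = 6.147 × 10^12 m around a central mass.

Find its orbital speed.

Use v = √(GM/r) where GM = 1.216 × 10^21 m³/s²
r = 6.147 × 10^12 m
GM = 1.216 × 10^21 m³/s²
GM/r = (1.216 × 10^21) / (6.147 × 10^12) = 1.9782 × 10^8 m²/s²
v = √(GM/r) = 14064.9 m/s ≈ 14.06 km/s

Final answer: 14.06 km/s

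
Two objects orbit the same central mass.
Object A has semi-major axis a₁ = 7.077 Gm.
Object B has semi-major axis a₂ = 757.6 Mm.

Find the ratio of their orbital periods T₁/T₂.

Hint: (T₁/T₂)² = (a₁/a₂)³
a₁ = 7.077 Gm = 7.077 × 10^9 m
a₂ = 757.6 Mm = 7.576 × 10^8 m
a₁/a₂ = 9.34134
T₁/T₂ = (a₁/a₂)^(3/2) = (9.34134)^1.5 = 28.5505

Final answer: T₁/T₂ = 28.55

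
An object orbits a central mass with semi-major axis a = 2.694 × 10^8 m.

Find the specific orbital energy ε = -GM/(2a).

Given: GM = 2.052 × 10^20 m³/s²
a = 2.694 × 10^8 m
GM = 2.052 × 10^20 m³/s²
2a = 5.388 × 10^8 m
ε = −GM/(2a) = -3.80846 × 10^11 J/kg ≈ -380.8 GJ/kg

Final answer: -380.8 GJ/kg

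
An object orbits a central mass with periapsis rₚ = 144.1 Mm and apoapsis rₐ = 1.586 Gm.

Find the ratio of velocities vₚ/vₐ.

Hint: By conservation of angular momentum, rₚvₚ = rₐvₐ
rₚ = 144.1 Mm = 1.441 × 10^8 m
rₐ = 1.586 Gm = 1.586 × 10^9 m
rₚvₚ = rₐvₐ  ⇒  vₚ/vₐ = rₐ/rₚ
vₚ/vₐ = (1.586 × 10^9) / (1.441 × 10^8) = 11.0062

Final answer: vₚ/vₐ = 11.01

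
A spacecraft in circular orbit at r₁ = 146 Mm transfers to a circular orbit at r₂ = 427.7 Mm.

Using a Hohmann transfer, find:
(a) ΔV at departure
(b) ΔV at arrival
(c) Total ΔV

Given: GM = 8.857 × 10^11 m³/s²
r₁ = 146 Mm = 1.46 × 10^8 m
r₂ = 427.7 Mm = 4.277 × 10^8 m
GM = 8.857 × 10^11 m³/s²
Transfer ellipse: a_t = (r₁ + r₂)/2 = 2.8685 × 10^8 m
Circular speed at r₁: v₁ = √(GM/r₁) = 77.8873 m/s
Transfer speed at r₁ (periapsis): v₁ₜ = √(GM(2/r₁ − 1/a_t)) = 95.1063 m/s
(a) ΔV₁ = v₁ₜ − v₁ = 17.2189 m/s ≈ 17.22 m/s
Circular speed at r₂: v₂ = √(GM/r₂) = 45.5065 m/s
Transfer speed at r₂ (apoapsis): v₂ₜ = √(GM(2/r₂ − 1/a_t)) = 32.4655 m/s
(b) ΔV₂ = v₂ − v₂ₜ = 13.041 m/s ≈ 13.04 m/s
(c) ΔV_total = ΔV₁ + ΔV₂ = 30.2599 m/s ≈ 30.26 m/s

Final answer:
(a) ΔV₁ = 17.22 m/s
(b) ΔV₂ = 13.04 m/s
(c) ΔV_total = 30.26 m/s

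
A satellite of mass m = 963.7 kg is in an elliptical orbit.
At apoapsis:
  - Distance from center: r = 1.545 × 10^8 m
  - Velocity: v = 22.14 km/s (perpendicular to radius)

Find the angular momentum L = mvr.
r = 1.545 × 10^8 m
v = 22.14 km/s = 22140 m/s
vr = 22140 × 1.545 × 10^8 = 3.42063 × 10^12 m²/s
L = m × vr = 963.7 × 3.42063 × 10^12 = 3.29646 × 10^15 kg·m²/s ≈ 3.296 × 10^15 kg·m²/s

Final answer: L = 3.296 × 10^15 kg·m²/s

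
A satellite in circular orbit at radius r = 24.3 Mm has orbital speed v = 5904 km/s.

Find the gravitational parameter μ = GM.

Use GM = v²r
r = 24.3 Mm = 2.43 × 10^7 m
v = 5904 km/s = 5.904 × 10^6 m/s
v² = 3.48572 × 10^13 m²/s²
GM = v²r = 3.48572 × 10^13 × 2.43 × 10^7 = 8.4703 × 10^20 m³/s²
GM ≈ 8.47 × 10^20 m³/s²

Final answer: GM = 8.47 × 10^20 m³/s²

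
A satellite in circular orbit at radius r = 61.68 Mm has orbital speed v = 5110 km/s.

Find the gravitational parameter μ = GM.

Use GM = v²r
r = 61.68 Mm = 6.168 × 10^7 m
v = 5110 km/s = 5.11 × 10^6 m/s
v² = 2.61121 × 10^13 m²/s²
GM = v²r = 2.61121 × 10^13 × 6.168 × 10^7 = 1.61059 × 10^21 m³/s²
GM ≈ 1.611 × 10^21 m³/s²

Final answer: GM = 1.611 × 10^21 m³/s²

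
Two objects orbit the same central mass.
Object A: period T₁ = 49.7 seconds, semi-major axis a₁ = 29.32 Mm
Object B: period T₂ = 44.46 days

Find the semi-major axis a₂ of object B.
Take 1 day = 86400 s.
T₁ = 49.7 seconds
T₂ = 44.46 days = 3.84134 × 10^6 s
a₁ = 29.32 Mm = 2.932 × 10^7 m
Kepler's third law: (T₂/T₁)² = (a₂/a₁)³  ⇒  a₂ = a₁ (T₂/T₁)^(2/3)
T₂/T₁ = 77290.6
(T₂/T₁)^(2/3) = 1814.48
a₂ = 2.932 × 10^7 m × 1814.48 = 5.32004 × 10^10 m ≈ 53.2 Gm

Final answer: a₂ = 53.2 Gm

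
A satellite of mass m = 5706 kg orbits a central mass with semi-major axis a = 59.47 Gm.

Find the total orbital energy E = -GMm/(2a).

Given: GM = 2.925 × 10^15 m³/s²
a = 59.47 Gm = 5.947 × 10^10 m
GM = 2.925 × 10^15 m³/s²
2a = 1.1894 × 10^11 m
GMm = 2.925 × 10^15 × 5706 = 1.669 × 10^19 m³·kg/s²
E = −GMm/(2a) = -1.40323 × 10^8 J ≈ -140.3 MJ

Final answer: -140.3 MJ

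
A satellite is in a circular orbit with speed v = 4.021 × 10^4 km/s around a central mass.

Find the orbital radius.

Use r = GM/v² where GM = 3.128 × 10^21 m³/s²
v = 4.021 × 10^4 km/s = 4.021 × 10^7 m/s
GM = 3.128 × 10^21 m³/s²
v² = 1.61684 × 10^15 m²/s²
r = GM/v² = (3.128 × 10^21) / (1.61684 × 10^15) = 1.93463 × 10^6 m ≈ 1.935 × 10^6 m

Final answer: 1.935 × 10^6 m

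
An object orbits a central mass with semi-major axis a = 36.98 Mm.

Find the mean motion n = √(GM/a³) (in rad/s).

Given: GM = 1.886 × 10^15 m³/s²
a = 36.98 Mm = 3.698 × 10^7 m
GM = 1.886 × 10^15 m³/s²
a³ = 5.05709 × 10^22 m³
GM/a³ = (1.886 × 10^15) / (5.05709 × 10^22) = 3.72942 × 10^-8 s⁻²
n = √(GM/a³) = 0.000193117 rad/s ≈ 0.0001931 rad/s

Final answer: n = 0.0001931 rad/s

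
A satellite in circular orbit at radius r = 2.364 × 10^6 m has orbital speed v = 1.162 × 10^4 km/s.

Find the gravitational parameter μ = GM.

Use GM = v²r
r = 2.364 × 10^6 m
v = 1.162 × 10^4 km/s = 1.162 × 10^7 m/s
v² = 1.35024 × 10^14 m²/s²
GM = v²r = 1.35024 × 10^14 × 2.364 × 10^6 = 3.19198 × 10^20 m³/s²
GM ≈ 3.192 × 10^20 m³/s²

Final answer: GM = 3.192 × 10^20 m³/s²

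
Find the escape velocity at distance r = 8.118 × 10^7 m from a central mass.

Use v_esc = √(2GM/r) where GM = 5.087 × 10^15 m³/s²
r = 8.118 × 10^7 m
GM = 5.087 × 10^15 m³/s²
2GM/r = 2 × (5.087 × 10^15) / (8.118 × 10^7) = 1.25326 × 10^8 m²/s²
v_esc = √(2GM/r) = 11194.9 m/s ≈ 11.19 km/s

Final answer: 11.19 km/s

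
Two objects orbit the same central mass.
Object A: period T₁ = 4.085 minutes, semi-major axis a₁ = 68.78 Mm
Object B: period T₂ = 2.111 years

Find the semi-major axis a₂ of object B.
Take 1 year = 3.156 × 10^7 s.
T₁ = 4.085 minutes = 245.1 s
T₂ = 2.111 years = 6.66232 × 10^7 s
a₁ = 68.78 Mm = 6.878 × 10^7 m
Kepler's third law: (T₂/T₁)² = (a₂/a₁)³  ⇒  a₂ = a₁ (T₂/T₁)^(2/3)
T₂/T₁ = 271820
(T₂/T₁)^(2/3) = 4196.18
a₂ = 6.878 × 10^7 m × 4196.18 = 2.88614 × 10^11 m ≈ 288.6 Gm

Final answer: a₂ = 288.6 Gm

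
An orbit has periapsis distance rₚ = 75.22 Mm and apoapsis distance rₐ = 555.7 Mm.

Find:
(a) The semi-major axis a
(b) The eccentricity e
rₚ = 75.22 Mm = 7.522 × 10^7 m
rₐ = 555.7 Mm = 5.557 × 10^8 m
(a) a = (rₚ + rₐ)/2 = 3.1546 × 10^8 m ≈ 315.5 Mm
(b) e = (rₐ − rₚ)/(rₐ + rₚ) = (4.8048 × 10^8) / (6.3092 × 10^8) = 0.761555

Final answer:
(a) a = 315.5 Mm
(b) e = 0.7616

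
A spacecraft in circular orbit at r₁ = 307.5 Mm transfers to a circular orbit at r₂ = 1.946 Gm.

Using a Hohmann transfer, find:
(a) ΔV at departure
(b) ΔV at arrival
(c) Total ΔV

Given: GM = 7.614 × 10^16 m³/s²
r₁ = 307.5 Mm = 3.075 × 10^8 m
r₂ = 1.946 Gm = 1.946 × 10^9 m
GM = 7.614 × 10^16 m³/s²
Transfer ellipse: a_t = (r₁ + r₂)/2 = 1.12675 × 10^9 m
Circular speed at r₁: v₁ = √(GM/r₁) = 15735.6 m/s
Transfer speed at r₁ (periapsis): v₁ₜ = √(GM(2/r₁ − 1/a_t)) = 20679.6 m/s
(a) ΔV₁ = v₁ₜ − v₁ = 4943.95 m/s ≈ 4.944 km/s
Circular speed at r₂: v₂ = √(GM/r₂) = 6255.11 m/s
Transfer speed at r₂ (apoapsis): v₂ₜ = √(GM(2/r₂ − 1/a_t)) = 3267.71 m/s
(b) ΔV₂ = v₂ − v₂ₜ = 2987.4 m/s ≈ 2.987 km/s
(c) ΔV_total = ΔV₁ + ΔV₂ = 7931.35 m/s ≈ 7.931 km/s

Final answer:
(a) ΔV₁ = 4.944 km/s
(b) ΔV₂ = 2.987 km/s
(c) ΔV_total = 7.931 km/s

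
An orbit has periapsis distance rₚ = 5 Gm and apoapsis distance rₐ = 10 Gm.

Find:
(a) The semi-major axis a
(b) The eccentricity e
rₚ = 5 Gm = 5 × 10^9 m
rₐ = 10 Gm = 1 × 10^10 m
(a) a = (rₚ + rₐ)/2 = 7.5 × 10^9 m ≈ 7.5 Gm
(b) e = (rₐ − rₚ)/(rₐ + rₚ) = (5 × 10^9) / (1.5 × 10^10) = 0.333333

Final answer:
(a) a = 7.5 Gm
(b) e = 0.3333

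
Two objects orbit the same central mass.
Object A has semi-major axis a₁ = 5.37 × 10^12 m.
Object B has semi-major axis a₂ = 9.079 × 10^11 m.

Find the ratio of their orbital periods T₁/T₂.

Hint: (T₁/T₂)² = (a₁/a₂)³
a₁ = 5.37 × 10^12 m
a₂ = 9.079 × 10^11 m
a₁/a₂ = 5.91475
T₁/T₂ = (a₁/a₂)^(3/2) = (5.91475)^1.5 = 14.3848

Final answer: T₁/T₂ = 14.38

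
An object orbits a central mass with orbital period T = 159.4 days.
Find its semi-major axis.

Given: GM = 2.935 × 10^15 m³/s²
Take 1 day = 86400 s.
T = 159.4 days = 1.37722 × 10^7 s
GM = 2.935 × 10^15 m³/s²
Kepler's third law: a³ = GM T² / (4π²)
T² = 1.89672 × 10^14 s²
a³ = (2.935 × 10^15) × (1.89672 × 10^14) / (4π²) = 1.41011 × 10^28 m³
a = (a³)^(1/3) = 2.41593 × 10^9 m ≈ 2.416 Gm

Final answer: 2.416 Gm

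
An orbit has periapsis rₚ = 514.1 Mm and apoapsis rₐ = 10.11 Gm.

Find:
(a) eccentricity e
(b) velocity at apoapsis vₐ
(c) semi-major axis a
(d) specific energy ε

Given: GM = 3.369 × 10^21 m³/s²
rₚ = 514.1 Mm = 5.141 × 10^8 m
rₐ = 10.11 Gm = 1.011 × 10^10 m
GM = 3.369 × 10^21 m³/s²
a = (rₚ + rₐ)/2 = 5.31205 × 10^9 m
e = (rₐ − rₚ)/(rₐ + rₚ) = (9.5959 × 10^9) / (1.06241 × 10^10) = 0.90322
(a) e = 0.90322 ≈ 0.9032
(b) vₐ² = GM (2/rₐ − 1/a) = 3.369 × 10^21 × (1.97824 × 10^-10 − 1.88251 × 10^-10) = 3.22504 × 10^10 m²/s²;  vₐ = 179584 m/s ≈ 179.6 km/s
(c) a = 5.31205 × 10^9 m ≈ 5.312 Gm
(d) 2a = 1.06241 × 10^10 m;  ε = −GM/(2a) = -3.17109 × 10^11 J/kg ≈ -317.1 GJ/kg

Final answer:
(a) eccentricity e = 0.9032
(b) velocity at apoapsis vₐ = 179.6 km/s
(c) semi-major axis a = 5.312 Gm
(d) specific energy ε = -317.1 GJ/kg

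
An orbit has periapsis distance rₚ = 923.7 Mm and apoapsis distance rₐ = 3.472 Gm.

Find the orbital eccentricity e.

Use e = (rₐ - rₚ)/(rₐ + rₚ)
rₚ = 923.7 Mm = 9.237 × 10^8 m
rₐ = 3.472 Gm = 3.472 × 10^9 m
rₐ − rₚ = 2.5483 × 10^9 m
rₐ + rₚ = 4.3957 × 10^9 m
e = (rₐ − rₚ)/(rₐ + rₚ) = 0.579726

Final answer: e = 0.5797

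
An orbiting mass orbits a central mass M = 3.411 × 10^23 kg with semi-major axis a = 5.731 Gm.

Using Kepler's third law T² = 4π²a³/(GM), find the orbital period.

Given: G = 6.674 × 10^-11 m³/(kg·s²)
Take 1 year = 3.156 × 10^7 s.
M = 3.411 × 10^23 kg
GM = G × M = 6.674 × 10^-11 × 3.411 × 10^23 = 2.2765 × 10^13 m³/s²
a = 5.731 Gm = 5.731 × 10^9 m
a³ = 1.88231 × 10^29 m³
T = 2π √(a³/GM) = 2π √((1.88231 × 10^29) / (2.2765 × 10^13)) = 2π × 9.09309 × 10^7 s
T = 5.71336 × 10^8 s ≈ 18.1 years

Final answer: 18.1 years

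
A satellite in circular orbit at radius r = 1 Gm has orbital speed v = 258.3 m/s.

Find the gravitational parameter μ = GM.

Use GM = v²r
r = 1 Gm = 1 × 10^9 m
v = 258.3 m/s
v² = 66718.9 m²/s²
GM = v²r = 66718.9 × 1 × 10^9 = 6.67189 × 10^13 m³/s²
GM ≈ 6.672 × 10^13 m³/s²

Final answer: GM = 6.672 × 10^13 m³/s²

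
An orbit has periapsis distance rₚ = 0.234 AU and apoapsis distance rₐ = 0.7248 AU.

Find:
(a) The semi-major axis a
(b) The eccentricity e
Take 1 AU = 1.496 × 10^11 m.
rₚ = 0.234 AU = 3.50064 × 10^10 m
rₐ = 0.7248 AU = 1.0843 × 10^11 m
(a) a = (rₚ + rₐ)/2 = 7.17182 × 10^10 m ≈ 0.4794 AU
(b) e = (rₐ − rₚ)/(rₐ + rₚ) = (7.34237 × 10^10) / (1.43436 × 10^11) = 0.51189

Final answer:
(a) a = 0.4794 AU
(b) e = 0.5119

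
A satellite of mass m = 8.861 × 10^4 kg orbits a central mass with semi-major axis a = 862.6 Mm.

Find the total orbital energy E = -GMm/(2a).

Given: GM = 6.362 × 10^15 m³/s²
a = 862.6 Mm = 8.626 × 10^8 m
GM = 6.362 × 10^15 m³/s²
2a = 1.7252 × 10^9 m
GMm = 6.362 × 10^15 × 88610 = 5.63737 × 10^20 m³·kg/s²
E = −GMm/(2a) = -3.26766 × 10^11 J ≈ -326.8 GJ

Final answer: -326.8 GJ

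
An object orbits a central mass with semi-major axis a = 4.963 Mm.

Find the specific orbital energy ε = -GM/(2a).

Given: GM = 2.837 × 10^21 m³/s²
a = 4.963 Mm = 4.963 × 10^6 m
GM = 2.837 × 10^21 m³/s²
2a = 9.926 × 10^6 m
ε = −GM/(2a) = -2.85815 × 10^14 J/kg ≈ -2.858 × 10^5 GJ/kg

Final answer: -2.858 × 10^5 GJ/kg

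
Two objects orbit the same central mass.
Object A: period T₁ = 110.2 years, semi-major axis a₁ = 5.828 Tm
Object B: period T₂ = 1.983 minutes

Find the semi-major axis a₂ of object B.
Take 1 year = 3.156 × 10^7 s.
T₁ = 110.2 years = 3.47791 × 10^9 s
T₂ = 1.983 minutes = 118.98 s
a₁ = 5.828 Tm = 5.828 × 10^12 m
Kepler's third law: (T₂/T₁)² = (a₂/a₁)³  ⇒  a₂ = a₁ (T₂/T₁)^(2/3)
T₂/T₁ = 3.42102 × 10^-8
(T₂/T₁)^(2/3) = 1.05383 × 10^-5
a₂ = 5.828 × 10^12 m × 1.05383 × 10^-5 = 6.14172 × 10^7 m ≈ 61.42 Mm

Final answer: a₂ = 61.42 Mm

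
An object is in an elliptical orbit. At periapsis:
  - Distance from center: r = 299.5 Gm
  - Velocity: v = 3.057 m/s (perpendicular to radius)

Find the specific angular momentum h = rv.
r = 299.5 Gm = 2.995 × 10^11 m
v = 3.057 m/s
h = rv = 2.995 × 10^11 × 3.057 = 9.15572 × 10^11 m²/s ≈ 9.156 × 10^11 m²/s

Final answer: h = 9.156 × 10^11 m²/s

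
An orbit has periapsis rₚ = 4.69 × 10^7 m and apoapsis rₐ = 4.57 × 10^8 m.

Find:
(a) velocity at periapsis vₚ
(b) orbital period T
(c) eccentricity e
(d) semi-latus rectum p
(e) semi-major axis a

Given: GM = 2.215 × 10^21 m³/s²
rₚ = 4.69 × 10^7 m
rₐ = 4.57 × 10^8 m
GM = 2.215 × 10^21 m³/s²
a = (rₚ + rₐ)/2 = 2.5195 × 10^8 m
e = (rₐ − rₚ)/(rₐ + rₚ) = (4.101 × 10^8) / (5.039 × 10^8) = 0.813852
(a) vₚ² = GM (2/rₚ − 1/a) = 2.215 × 10^21 × (4.26439 × 10^-8 − 3.96904 × 10^-9) = 8.56649 × 10^13 m²/s²;  vₚ = 9.25553 × 10^6 m/s ≈ 9256 km/s
(b) a³ = 1.59935 × 10^25 m³;  T = 2π √(a³/GM) = 2π × 84.9737 s = 533.906 s ≈ 8.898 minutes
(c) e = 0.813852 ≈ 0.8139
(d) 1 − e² = 0.337645;  p = a(1 − e²) = 2.5195 × 10^8 × 0.337645 = 8.50697 × 10^7 m ≈ 8.507 × 10^7 m
(e) a = 2.5195 × 10^8 m ≈ 2.519 × 10^8 m

Final answer:
(a) velocity at periapsis vₚ = 9256 km/s
(b) orbital period T = 8.898 minutes
(c) eccentricity e = 0.8139
(d) semi-latus rectum p = 8.507 × 10^7 m
(e) semi-major axis a = 2.519 × 10^8 m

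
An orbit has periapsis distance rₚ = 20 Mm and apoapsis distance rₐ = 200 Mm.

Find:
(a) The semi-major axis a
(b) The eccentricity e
rₚ = 20 Mm = 2 × 10^7 m
rₐ = 200 Mm = 2 × 10^8 m
(a) a = (rₚ + rₐ)/2 = 1.1 × 10^8 m ≈ 110 Mm
(b) e = (rₐ − rₚ)/(rₐ + rₚ) = (1.8 × 10^8) / (2.2 × 10^8) = 0.818182

Final answer:
(a) a = 110 Mm
(b) e = 0.8182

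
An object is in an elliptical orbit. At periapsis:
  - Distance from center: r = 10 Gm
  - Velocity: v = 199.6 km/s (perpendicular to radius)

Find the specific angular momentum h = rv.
r = 10 Gm = 1 × 10^10 m
v = 199.6 km/s = 199600 m/s
h = rv = 1 × 10^10 × 199600 = 1.996 × 10^15 m²/s ≈ 1.996 × 10^15 m²/s

Final answer: h = 1.996 × 10^15 m²/s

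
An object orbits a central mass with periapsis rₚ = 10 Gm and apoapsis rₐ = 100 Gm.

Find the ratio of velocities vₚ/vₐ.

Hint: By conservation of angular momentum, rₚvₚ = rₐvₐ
rₚ = 10 Gm = 1 × 10^10 m
rₐ = 100 Gm = 1 × 10^11 m
rₚvₚ = rₐvₐ  ⇒  vₚ/vₐ = rₐ/rₚ
vₚ/vₐ = (1 × 10^11) / (1 × 10^10) = 10

Final answer: vₚ/vₐ = 10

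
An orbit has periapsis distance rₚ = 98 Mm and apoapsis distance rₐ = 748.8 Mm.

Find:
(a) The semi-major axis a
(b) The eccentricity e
rₚ = 98 Mm = 9.8 × 10^7 m
rₐ = 748.8 Mm = 7.488 × 10^8 m
(a) a = (rₚ + rₐ)/2 = 4.234 × 10^8 m ≈ 423.4 Mm
(b) e = (rₐ − rₚ)/(rₐ + rₚ) = (6.508 × 10^8) / (8.468 × 10^8) = 0.76854

Final answer:
(a) a = 423.4 Mm
(b) e = 0.7685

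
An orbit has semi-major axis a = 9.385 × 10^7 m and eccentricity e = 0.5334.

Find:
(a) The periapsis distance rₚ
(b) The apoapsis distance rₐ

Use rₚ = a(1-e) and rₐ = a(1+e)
a = 9.385 × 10^7 m
e = 0.5334:  1 − e = 0.4666,  1 + e = 1.5334
(a) rₚ = a(1 − e) = 9.385 × 10^7 m × 0.4666 = 4.37904 × 10^7 m ≈ 4.379 × 10^7 m
(b) rₐ = a(1 + e) = 9.385 × 10^7 m × 1.5334 = 1.4391 × 10^8 m ≈ 1.439 × 10^8 m

Final answer:
(a) rₚ = 4.379 × 10^7 m
(b) rₐ = 1.439 × 10^8 m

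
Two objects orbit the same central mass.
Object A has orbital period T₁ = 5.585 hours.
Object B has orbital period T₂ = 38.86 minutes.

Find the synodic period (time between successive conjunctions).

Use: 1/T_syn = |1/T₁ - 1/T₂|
T₁ = 5.585 hours = 20106 s
T₂ = 38.86 minutes = 2331.6 s
1/T₁ = 4.97364 × 10^-5 s⁻¹
1/T₂ = 0.00042889 s⁻¹
|1/T₁ − 1/T₂| = 0.000379154 s⁻¹
T_syn = 1 / |1/T₁ − 1/T₂| = 2637.45 s ≈ 43.96 minutes

Final answer: T_syn = 43.96 minutes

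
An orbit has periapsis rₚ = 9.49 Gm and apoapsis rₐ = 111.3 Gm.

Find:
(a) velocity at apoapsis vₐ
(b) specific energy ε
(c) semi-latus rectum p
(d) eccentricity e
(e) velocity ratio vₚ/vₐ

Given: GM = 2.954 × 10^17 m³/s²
rₚ = 9.49 Gm = 9.49 × 10^9 m
rₐ = 111.3 Gm = 1.113 × 10^11 m
GM = 2.954 × 10^17 m³/s²
a = (rₚ + rₐ)/2 = 6.0395 × 10^10 m
e = (rₐ − rₚ)/(rₐ + rₚ) = (1.0181 × 10^11) / (1.2079 × 10^11) = 0.842868
(a) vₐ² = GM (2/rₐ − 1/a) = 2.954 × 10^17 × (1.79695 × 10^-11 − 1.65577 × 10^-11) = 417043 m²/s²;  vₐ = 645.788 m/s ≈ 645.8 m/s
(b) 2a = 1.2079 × 10^11 m;  ε = −GM/(2a) = -2.44557 × 10^6 J/kg ≈ -2.446 MJ/kg
(c) 1 − e² = 0.289574;  p = a(1 − e²) = 6.0395 × 10^10 × 0.289574 = 1.74888 × 10^10 m ≈ 17.49 Gm
(d) e = 0.842868 ≈ 0.8429
(e) vₚ/vₐ = rₐ/rₚ (angular momentum) = (1.113 × 10^11) / (9.49 × 10^9) = 11.7281 ≈ 11.73

Final answer:
(a) velocity at apoapsis vₐ = 645.8 m/s
(b) specific energy ε = -2.446 MJ/kg
(c) semi-latus rectum p = 17.49 Gm
(d) eccentricity e = 0.8429
(e) velocity ratio vₚ/vₐ = 11.73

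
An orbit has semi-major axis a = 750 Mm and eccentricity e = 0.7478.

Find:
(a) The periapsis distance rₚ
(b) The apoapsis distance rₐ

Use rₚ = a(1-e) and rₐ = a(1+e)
a = 750 Mm = 7.5 × 10^8 m
e = 0.7478:  1 − e = 0.2522,  1 + e = 1.7478
(a) rₚ = a(1 − e) = 7.5 × 10^8 m × 0.2522 = 1.8915 × 10^8 m ≈ 189.1 Mm
(b) rₐ = a(1 + e) = 7.5 × 10^8 m × 1.7478 = 1.31085 × 10^9 m ≈ 1.311 Gm

Final answer:
(a) rₚ = 189.1 Mm
(b) rₐ = 1.311 Gm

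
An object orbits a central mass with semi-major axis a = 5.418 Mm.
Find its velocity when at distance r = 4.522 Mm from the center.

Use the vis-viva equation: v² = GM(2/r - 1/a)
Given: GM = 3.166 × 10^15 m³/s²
a = 5.418 Mm = 5.418 × 10^6 m
r = 4.522 Mm = 4.522 × 10^6 m
GM = 3.166 × 10^15 m³/s²
2/r − 1/a = 4.42282 × 10^-7 − 1.8457 × 10^-7 = 2.57712 × 10^-7 m⁻¹
v² = GM (2/r − 1/a) = 8.15917 × 10^8 m²/s²
v = 28564.3 m/s ≈ 28.56 km/s

Final answer: 28.56 km/s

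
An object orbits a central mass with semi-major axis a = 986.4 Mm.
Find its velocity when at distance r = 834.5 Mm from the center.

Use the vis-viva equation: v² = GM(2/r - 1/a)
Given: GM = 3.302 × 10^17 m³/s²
a = 986.4 Mm = 9.864 × 10^8 m
r = 834.5 Mm = 8.345 × 10^8 m
GM = 3.302 × 10^17 m³/s²
2/r − 1/a = 2.39664 × 10^-9 − 1.01379 × 10^-9 = 1.38286 × 10^-9 m⁻¹
v² = GM (2/r − 1/a) = 4.56619 × 10^8 m²/s²
v = 21368.7 m/s ≈ 21.37 km/s

Final answer: 21.37 km/s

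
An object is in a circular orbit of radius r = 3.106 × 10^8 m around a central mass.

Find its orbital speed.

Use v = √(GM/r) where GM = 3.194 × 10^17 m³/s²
r = 3.106 × 10^8 m
GM = 3.194 × 10^17 m³/s²
GM/r = (3.194 × 10^17) / (3.106 × 10^8) = 1.02833 × 10^9 m²/s²
v = √(GM/r) = 32067.6 m/s ≈ 32.07 km/s

Final answer: 32.07 km/s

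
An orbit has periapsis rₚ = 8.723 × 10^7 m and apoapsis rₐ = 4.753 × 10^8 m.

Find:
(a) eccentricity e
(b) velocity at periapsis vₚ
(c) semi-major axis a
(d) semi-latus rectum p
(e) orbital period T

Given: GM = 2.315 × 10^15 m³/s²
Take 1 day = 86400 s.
rₚ = 8.723 × 10^7 m
rₐ = 4.753 × 10^8 m
GM = 2.315 × 10^15 m³/s²
a = (rₚ + rₐ)/2 = 2.81265 × 10^8 m
e = (rₐ − rₚ)/(rₐ + rₚ) = (3.8807 × 10^8) / (5.6253 × 10^8) = 0.689865
(a) e = 0.689865 ≈ 0.6899
(b) vₚ² = GM (2/rₚ − 1/a) = 2.315 × 10^15 × (2.29279 × 10^-8 − 3.55537 × 10^-9) = 4.48474 × 10^7 m²/s²;  vₚ = 6696.82 m/s ≈ 6.697 km/s
(c) a = 2.81265 × 10^8 m ≈ 2.813 × 10^8 m
(d) 1 − e² = 0.524086;  p = a(1 − e²) = 2.81265 × 10^8 × 0.524086 = 1.47407 × 10^8 m ≈ 1.474 × 10^8 m
(e) a³ = 2.22509 × 10^25 m³;  T = 2π √(a³/GM) = 2π × 98038.8 s = 615996 s ≈ 7.13 days

Final answer:
(a) eccentricity e = 0.6899
(b) velocity at periapsis vₚ = 6.697 km/s
(c) semi-major axis a = 2.813 × 10^8 m
(d) semi-latus rectum p = 1.474 × 10^8 m
(e) orbital period T = 7.13 days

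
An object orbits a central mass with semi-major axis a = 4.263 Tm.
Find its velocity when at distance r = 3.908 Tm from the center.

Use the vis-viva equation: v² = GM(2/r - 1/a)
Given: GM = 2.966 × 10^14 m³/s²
a = 4.263 Tm = 4.263 × 10^12 m
r = 3.908 Tm = 3.908 × 10^12 m
GM = 2.966 × 10^14 m³/s²
2/r − 1/a = 5.11771 × 10^-13 − 2.34577 × 10^-13 = 2.77194 × 10^-13 m⁻¹
v² = GM (2/r − 1/a) = 82.2158 m²/s²
v = 9.06729 m/s ≈ 9.067 m/s

Final answer: 9.067 m/s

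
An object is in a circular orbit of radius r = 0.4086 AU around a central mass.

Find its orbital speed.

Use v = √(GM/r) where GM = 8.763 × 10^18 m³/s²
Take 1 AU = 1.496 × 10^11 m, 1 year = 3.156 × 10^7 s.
r = 0.4086 AU = 6.11266 × 10^10 m
GM = 8.763 × 10^18 m³/s²
GM/r = (8.763 × 10^18) / (6.11266 × 10^10) = 1.43358 × 10^8 m²/s²
v = √(GM/r) = 11973.2 m/s ≈ 2.526 AU/year

Final answer: 2.526 AU/year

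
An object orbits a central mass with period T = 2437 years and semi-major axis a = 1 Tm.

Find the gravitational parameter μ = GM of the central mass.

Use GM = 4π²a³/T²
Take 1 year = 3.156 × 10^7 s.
T = 2437 years = 7.69117 × 10^10 s
a = 1 Tm = 1 × 10^12 m
a³ = 1 × 10^36 m³
T² = 5.91541 × 10^21 s²
GM = 4π² × (1 × 10^36) / (5.91541 × 10^21) = 6.67382 × 10^15 m³/s²
GM ≈ 6.674 × 10^15 m³/s²

Final answer: GM = 6.674 × 10^15 m³/s²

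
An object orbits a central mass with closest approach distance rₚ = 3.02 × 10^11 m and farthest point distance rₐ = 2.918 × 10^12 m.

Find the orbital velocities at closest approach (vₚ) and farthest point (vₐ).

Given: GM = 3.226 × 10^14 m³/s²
rₚ = 3.02 × 10^11 m
rₐ = 2.918 × 10^12 m
GM = 3.226 × 10^14 m³/s²
a = (rₚ + rₐ)/2 = 1.61 × 10^12 m
Vis-viva: v² = GM (2/r − 1/a)
vₚ² = 3.226 × 10^14 × (6.62252 × 10^-12 − 6.21118 × 10^-13) = 1936.05 m²/s²
vₚ = 44.0006 m/s ≈ 44 m/s
vₐ² = 3.226 × 10^14 × (6.85401 × 10^-13 − 6.21118 × 10^-13) = 20.7377 m²/s²
vₐ = 4.55386 m/s ≈ 4.554 m/s

Final answer: vₚ = 44 m/s, vₐ = 4.554 m/s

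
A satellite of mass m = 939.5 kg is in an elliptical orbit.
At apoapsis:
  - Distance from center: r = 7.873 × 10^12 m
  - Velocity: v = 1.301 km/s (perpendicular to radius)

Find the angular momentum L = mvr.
r = 7.873 × 10^12 m
v = 1.301 km/s = 1301 m/s
vr = 1301 × 7.873 × 10^12 = 1.02428 × 10^16 m²/s
L = m × vr = 939.5 × 1.02428 × 10^16 = 9.62309 × 10^18 kg·m²/s ≈ 9.623 × 10^18 kg·m²/s

Final answer: L = 9.623 × 10^18 kg·m²/s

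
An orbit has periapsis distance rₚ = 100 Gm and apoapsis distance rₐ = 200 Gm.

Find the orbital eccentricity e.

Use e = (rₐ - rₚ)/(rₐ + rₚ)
rₚ = 100 Gm = 1 × 10^11 m
rₐ = 200 Gm = 2 × 10^11 m
rₐ − rₚ = 1 × 10^11 m
rₐ + rₚ = 3 × 10^11 m
e = (rₐ − rₚ)/(rₐ + rₚ) = 0.333333

Final answer: e = 0.3333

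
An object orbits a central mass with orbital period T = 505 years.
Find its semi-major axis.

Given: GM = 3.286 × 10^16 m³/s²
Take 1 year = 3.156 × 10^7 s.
T = 505 years = 1.59378 × 10^10 s
GM = 3.286 × 10^16 m³/s²
Kepler's third law: a³ = GM T² / (4π²)
T² = 2.54013 × 10^20 s²
a³ = (3.286 × 10^16) × (2.54013 × 10^20) / (4π²) = 2.11429 × 10^35 m³
a = (a³)^(1/3) = 5.95737 × 10^11 m ≈ 595.7 Gm

Final answer: 595.7 Gm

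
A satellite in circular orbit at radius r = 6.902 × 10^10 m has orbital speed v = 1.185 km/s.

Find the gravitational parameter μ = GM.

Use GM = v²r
r = 6.902 × 10^10 m
v = 1.185 km/s = 1185 m/s
v² = 1.40422 × 10^6 m²/s²
GM = v²r = 1.40422 × 10^6 × 6.902 × 10^10 = 9.69196 × 10^16 m³/s²
GM ≈ 9.692 × 10^16 m³/s²

Final answer: GM = 9.692 × 10^16 m³/s²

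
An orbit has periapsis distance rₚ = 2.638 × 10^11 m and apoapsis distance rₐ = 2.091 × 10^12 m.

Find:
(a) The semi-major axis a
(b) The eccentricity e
rₚ = 2.638 × 10^11 m
rₐ = 2.091 × 10^12 m
(a) a = (rₚ + rₐ)/2 = 1.1774 × 10^12 m ≈ 1.177 × 10^12 m
(b) e = (rₐ − rₚ)/(rₐ + rₚ) = (1.8272 × 10^12) / (2.3548 × 10^12) = 0.775947

Final answer:
(a) a = 1.177 × 10^12 m
(b) e = 0.7759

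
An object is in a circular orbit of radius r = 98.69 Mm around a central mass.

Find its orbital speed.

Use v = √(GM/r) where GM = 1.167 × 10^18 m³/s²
r = 98.69 Mm = 9.869 × 10^7 m
GM = 1.167 × 10^18 m³/s²
GM/r = (1.167 × 10^18) / (9.869 × 10^7) = 1.18249 × 10^10 m²/s²
v = √(GM/r) = 108742 m/s ≈ 108.7 km/s

Final answer: 108.7 km/s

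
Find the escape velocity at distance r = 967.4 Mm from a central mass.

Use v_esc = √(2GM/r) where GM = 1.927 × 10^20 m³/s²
r = 967.4 Mm = 9.674 × 10^8 m
GM = 1.927 × 10^20 m³/s²
2GM/r = 2 × (1.927 × 10^20) / (9.674 × 10^8) = 3.98387 × 10^11 m²/s²
v_esc = √(2GM/r) = 631179 m/s ≈ 631.2 km/s

Final answer: 631.2 km/s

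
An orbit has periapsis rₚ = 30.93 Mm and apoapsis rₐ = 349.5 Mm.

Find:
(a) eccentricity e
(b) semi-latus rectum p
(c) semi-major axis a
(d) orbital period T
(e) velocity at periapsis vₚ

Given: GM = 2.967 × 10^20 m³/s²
rₚ = 30.93 Mm = 3.093 × 10^7 m
rₐ = 349.5 Mm = 3.495 × 10^8 m
GM = 2.967 × 10^20 m³/s²
a = (rₚ + rₐ)/2 = 1.90215 × 10^8 m
e = (rₐ − rₚ)/(rₐ + rₚ) = (3.1857 × 10^8) / (3.8043 × 10^8) = 0.837395
(a) e = 0.837395 ≈ 0.8374
(b) 1 − e² = 0.29877;  p = a(1 − e²) = 1.90215 × 10^8 × 0.29877 = 5.68306 × 10^7 m ≈ 56.83 Mm
(c) a = 1.90215 × 10^8 m ≈ 190.2 Mm
(d) a³ = 6.88231 × 10^24 m³;  T = 2π √(a³/GM) = 2π × 152.303 s = 956.948 s ≈ 15.95 minutes
(e) vₚ² = GM (2/rₚ − 1/a) = 2.967 × 10^20 × (6.46621 × 10^-8 − 5.25721 × 10^-9) = 1.76254 × 10^13 m²/s²;  vₚ = 4.19827 × 10^6 m/s ≈ 4198 km/s

Final answer:
(a) eccentricity e = 0.8374
(b) semi-latus rectum p = 56.83 Mm
(c) semi-major axis a = 190.2 Mm
(d) orbital period T = 15.95 minutes
(e) velocity at periapsis vₚ = 4198 km/s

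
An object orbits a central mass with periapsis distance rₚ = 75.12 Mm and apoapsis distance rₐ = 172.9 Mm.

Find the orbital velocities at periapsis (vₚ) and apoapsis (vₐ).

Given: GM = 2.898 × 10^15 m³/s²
rₚ = 75.12 Mm = 7.512 × 10^7 m
rₐ = 172.9 Mm = 1.729 × 10^8 m
GM = 2.898 × 10^15 m³/s²
a = (rₚ + rₐ)/2 = 1.2401 × 10^8 m
Vis-viva: v² = GM (2/r − 1/a)
vₚ² = 2.898 × 10^15 × (2.66241 × 10^-8 − 8.06387 × 10^-9) = 5.37875 × 10^7 m²/s²
vₚ = 7333.99 m/s ≈ 7.334 km/s
vₐ² = 2.898 × 10^15 × (1.15674 × 10^-8 − 8.06387 × 10^-9) = 1.01532 × 10^7 m²/s²
vₐ = 3186.41 m/s ≈ 3.186 km/s

Final answer: vₚ = 7.334 km/s, vₐ = 3.186 km/s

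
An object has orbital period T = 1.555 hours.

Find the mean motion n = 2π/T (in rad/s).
T = 1.555 hours = 5598 s
n = 2π / 5598 s = 0.0011224 rad/s ≈ 0.001122 rad/s

Final answer: n = 0.001122 rad/s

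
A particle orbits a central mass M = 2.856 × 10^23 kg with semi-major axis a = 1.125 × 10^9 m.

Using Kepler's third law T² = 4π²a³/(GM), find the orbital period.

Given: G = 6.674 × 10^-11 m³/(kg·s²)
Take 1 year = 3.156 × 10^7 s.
M = 2.856 × 10^23 kg
GM = G × M = 6.674 × 10^-11 × 2.856 × 10^23 = 1.90609 × 10^13 m³/s²
a = 1.125 × 10^9 m
a³ = 1.42383 × 10^27 m³
T = 2π √(a³/GM) = 2π √((1.42383 × 10^27) / (1.90609 × 10^13)) = 2π × 8.64284 × 10^6 s
T = 5.43046 × 10^7 s ≈ 1.721 years

Final answer: 1.721 years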